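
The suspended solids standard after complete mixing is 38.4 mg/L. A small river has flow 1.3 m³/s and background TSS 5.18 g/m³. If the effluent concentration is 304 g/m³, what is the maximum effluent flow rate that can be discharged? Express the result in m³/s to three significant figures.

Mass balance at complete mixing: C_std·(Q_w + Q_r) = Q_w·C_e + Q_r·C_b.
Rearranging, Q_w = Q_r·(C_std − C_b)/(C_e − C_std) = 1.3·(38.4 − 5.18) / (304 − 38.4) = 0.1626 m³/s.

0.163 m³/s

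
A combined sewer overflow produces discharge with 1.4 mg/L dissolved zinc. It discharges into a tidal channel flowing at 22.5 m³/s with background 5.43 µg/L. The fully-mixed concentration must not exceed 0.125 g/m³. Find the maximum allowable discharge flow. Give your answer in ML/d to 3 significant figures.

182 ML/d

5.43 µg/L = 0.00543 mg/L.
Mass balance at complete mixing: C_std·(Q_w + Q_r) = Q_w·C_e + Q_r·C_b.
Rearranging, Q_w = Q_r·(C_std − C_b)/(C_e − C_std) = 22.5·(0.125 − 0.00543) / (1.4 − 0.125) = 2.11 m³/s.
= 182.3 ML/d.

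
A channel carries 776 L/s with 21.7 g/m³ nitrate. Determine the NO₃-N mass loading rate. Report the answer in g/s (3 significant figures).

16.8 g/s

776 L/s = 0.776 m³/s.
Mass flux = Q·C = 0.776 m³/s × 21.7 g/m³ = 16.84 g/s.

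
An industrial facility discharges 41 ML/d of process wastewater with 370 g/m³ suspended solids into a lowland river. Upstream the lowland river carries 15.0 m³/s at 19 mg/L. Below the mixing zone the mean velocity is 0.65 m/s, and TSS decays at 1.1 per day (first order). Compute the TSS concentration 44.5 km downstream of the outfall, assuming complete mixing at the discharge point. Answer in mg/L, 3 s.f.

12.4 mg/L

41 ML/d = 0.4745 m³/s.
After complete mixing, C₀ = (0.4745·370 + 15·19) / 15.47 = 29.76 mg/L.
Travel time t = 4.45e+04 m / 0.65 m/s = 6.846e+04 s = 0.7924 d.
C = 29.76·exp(−1.1·0.7924) = 29.76·0.4183 = 12.45 mg/L.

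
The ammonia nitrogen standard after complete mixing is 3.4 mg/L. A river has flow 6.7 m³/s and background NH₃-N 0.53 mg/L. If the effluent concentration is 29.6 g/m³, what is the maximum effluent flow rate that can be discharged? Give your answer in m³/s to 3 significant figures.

0.734 m³/s

Mass balance at complete mixing: C_std·(Q_w + Q_r) = Q_w·C_e + Q_r·C_b.
Rearranging, Q_w = Q_r·(C_std − C_b)/(C_e − C_std) = 6.7·(3.4 − 0.53) / (29.6 − 3.4) = 0.7339 m³/s.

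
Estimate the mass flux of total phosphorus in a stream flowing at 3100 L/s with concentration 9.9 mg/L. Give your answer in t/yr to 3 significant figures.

969 t/yr

3100 L/s = 3.1 m³/s.
Mass flux = Q·C = 3.1 m³/s × 9.9 g/m³ = 30.69 g/s.
= 30.69 g/s × 31.56 = 968.5 t/yr.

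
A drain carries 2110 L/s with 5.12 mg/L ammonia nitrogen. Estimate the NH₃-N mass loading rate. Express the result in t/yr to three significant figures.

341 t/yr

2110 L/s = 2.11 m³/s.
Mass flux = Q·C = 2.11 m³/s × 5.12 g/m³ = 10.8 g/s.
= 10.8 g/s × 31.56 = 340.9 t/yr.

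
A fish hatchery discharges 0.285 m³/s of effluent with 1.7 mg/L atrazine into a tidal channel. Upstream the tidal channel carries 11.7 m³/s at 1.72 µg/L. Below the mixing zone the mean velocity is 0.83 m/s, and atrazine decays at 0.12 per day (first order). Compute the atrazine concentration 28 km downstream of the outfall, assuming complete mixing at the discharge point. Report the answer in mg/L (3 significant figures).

1.72 µg/L = 0.00172 mg/L.
After complete mixing, C₀ = (0.285·1.7 + 11.7·0.00172) / 11.98 = 0.0421 mg/L.
Travel time t = 2.8e+04 m / 0.83 m/s = 3.373e+04 s = 0.3905 d.
C = 0.0421·exp(−0.12·0.3905) = 0.0421·0.9542 = 0.04018 mg/L.

0.0402 mg/L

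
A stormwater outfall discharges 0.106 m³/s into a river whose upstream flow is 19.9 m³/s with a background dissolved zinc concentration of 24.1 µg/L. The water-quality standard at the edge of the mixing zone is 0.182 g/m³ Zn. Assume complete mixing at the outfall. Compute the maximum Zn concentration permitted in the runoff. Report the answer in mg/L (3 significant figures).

24.1 µg/L = 0.0241 mg/L.
Mass balance: 0.182·20.01 = 0.106·Cₑ + 19.9·0.0241.
Cₑ = (3.641 − 0.4796) / 0.106 = 29.83 mg/L.

29.8 mg/L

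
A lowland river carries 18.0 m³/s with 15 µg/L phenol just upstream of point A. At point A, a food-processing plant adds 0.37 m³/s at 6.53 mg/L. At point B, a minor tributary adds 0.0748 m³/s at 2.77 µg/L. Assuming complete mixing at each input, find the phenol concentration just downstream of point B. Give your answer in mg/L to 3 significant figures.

0.146 mg/L

15 µg/L = 0.015 mg/L.
After input A: C = (18·0.015 + 0.37·6.53) / 18.37 = 0.1462 mg/L.
2.77 µg/L = 0.00277 mg/L.
After input B: C = (18.37·0.1462 + 0.0748·0.00277) / 18.44 = 0.1456 mg/L.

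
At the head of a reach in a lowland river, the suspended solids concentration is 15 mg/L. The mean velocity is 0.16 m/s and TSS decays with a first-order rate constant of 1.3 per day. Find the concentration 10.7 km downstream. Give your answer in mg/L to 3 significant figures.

Travel time t = 10.7 km / 0.16 m/s = 1.07e+04/0.16 = 6.688e+04 s = 0.774 d.
First-order decay: C = 15·exp(−1.3·0.774) = 15·0.3656 = 5.484 mg/L.

5.48 mg/L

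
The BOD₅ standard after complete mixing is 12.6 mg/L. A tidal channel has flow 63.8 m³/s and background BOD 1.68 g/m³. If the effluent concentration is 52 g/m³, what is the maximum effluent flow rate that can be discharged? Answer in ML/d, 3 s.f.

1530 ML/d

Mass balance at complete mixing: C_std·(Q_w + Q_r) = Q_w·C_e + Q_r·C_b.
Rearranging, Q_w = Q_r·(C_std − C_b)/(C_e − C_std) = 63.8·(12.6 − 1.68) / (52 − 12.6) = 17.68 m³/s.
= 1528 ML/d.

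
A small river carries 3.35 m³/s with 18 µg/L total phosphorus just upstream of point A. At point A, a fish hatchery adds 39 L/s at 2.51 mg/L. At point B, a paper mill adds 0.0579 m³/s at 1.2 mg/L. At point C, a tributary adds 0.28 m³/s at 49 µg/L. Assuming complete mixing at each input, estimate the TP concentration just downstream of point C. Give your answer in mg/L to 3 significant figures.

0.0648 mg/L

18 µg/L = 0.018 mg/L.
39 L/s = 0.039 m³/s.
After input A: C = (3.35·0.018 + 0.039·2.51) / 3.389 = 0.04668 mg/L.
After input B: C = (3.389·0.04668 + 0.0579·1.2) / 3.447 = 0.06605 mg/L.
49 µg/L = 0.049 mg/L.
After input C: C = (3.447·0.06605 + 0.28·0.049) / 3.727 = 0.06477 mg/L.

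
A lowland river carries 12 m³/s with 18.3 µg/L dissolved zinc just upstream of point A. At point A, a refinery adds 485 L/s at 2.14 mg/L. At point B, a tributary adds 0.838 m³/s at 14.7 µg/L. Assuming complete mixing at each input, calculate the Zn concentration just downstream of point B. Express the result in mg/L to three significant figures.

0.0953 mg/L

18.3 µg/L = 0.0183 mg/L.
485 L/s = 0.485 m³/s.
After input A: C = (12·0.0183 + 0.485·2.14) / 12.48 = 0.1007 mg/L.
14.7 µg/L = 0.0147 mg/L.
After input B: C = (12.48·0.1007 + 0.838·0.0147) / 13.32 = 0.09531 mg/L.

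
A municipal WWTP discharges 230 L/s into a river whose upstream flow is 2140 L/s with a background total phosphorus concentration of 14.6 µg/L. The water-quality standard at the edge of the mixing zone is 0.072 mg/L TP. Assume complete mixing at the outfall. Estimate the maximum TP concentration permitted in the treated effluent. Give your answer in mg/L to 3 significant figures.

0.606 mg/L

230 L/s = 0.23 m³/s.
2140 L/s = 2.14 m³/s.
14.6 µg/L = 0.0146 mg/L.
Mass balance: 0.072·2.37 = 0.23·Cₑ + 2.14·0.0146.
Cₑ = (0.1706 − 0.03124) / 0.23 = 0.6061 mg/L.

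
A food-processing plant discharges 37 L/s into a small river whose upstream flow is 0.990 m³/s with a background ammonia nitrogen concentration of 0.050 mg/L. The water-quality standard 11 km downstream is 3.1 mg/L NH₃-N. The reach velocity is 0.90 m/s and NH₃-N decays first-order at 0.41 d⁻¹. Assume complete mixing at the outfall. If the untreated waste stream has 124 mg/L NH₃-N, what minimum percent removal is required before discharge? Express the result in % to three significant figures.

27.5 %

37 L/s = 0.037 m³/s.
Travel time to the compliance point: t = 1.1e+04/0.90 = 1.222e+04 s = 0.1415 d; decay factor exp(−0.41·0.1415) = 0.9437.
So the concentration just after mixing may be at most 3.1/0.9437 = 3.285 mg/L.
Mass balance: 3.285·1.027 = 0.037·Cₑ + 0.99·0.05.
Cₑ = (3.374 − 0.0495) / 0.037 = 89.85 mg/L.
Required removal = 1 − 89.85/124 = 27.54 %.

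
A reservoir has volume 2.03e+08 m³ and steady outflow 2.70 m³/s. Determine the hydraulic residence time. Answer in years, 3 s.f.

Q = 2.70 m³/s × 3.156e+07 s/yr = 8.521e+07 m³/yr.
Hydraulic residence time τ = V/Q = 2.03e+08/8.521e+07 = 2.382 yr.

2.38 yr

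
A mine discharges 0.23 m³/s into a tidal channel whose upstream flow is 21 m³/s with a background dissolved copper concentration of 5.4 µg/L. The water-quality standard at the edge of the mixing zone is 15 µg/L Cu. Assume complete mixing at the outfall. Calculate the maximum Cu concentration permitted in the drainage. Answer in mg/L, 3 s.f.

0.892 mg/L

5.4 µg/L = 0.0054 mg/L.
15 µg/L = 0.015 mg/L.
Mass balance: 0.015·21.23 = 0.23·Cₑ + 21·0.0054.
Cₑ = (0.3185 − 0.1134) / 0.23 = 0.8915 mg/L.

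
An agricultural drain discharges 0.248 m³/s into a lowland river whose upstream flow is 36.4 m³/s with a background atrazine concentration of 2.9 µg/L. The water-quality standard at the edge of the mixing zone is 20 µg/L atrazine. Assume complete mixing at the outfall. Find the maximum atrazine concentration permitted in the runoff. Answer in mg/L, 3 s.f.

2.53 mg/L

2.9 µg/L = 0.0029 mg/L.
20 µg/L = 0.02 mg/L.
Mass balance: 0.02·36.65 = 0.248·Cₑ + 36.4·0.0029.
Cₑ = (0.733 − 0.1056) / 0.248 = 2.53 mg/L.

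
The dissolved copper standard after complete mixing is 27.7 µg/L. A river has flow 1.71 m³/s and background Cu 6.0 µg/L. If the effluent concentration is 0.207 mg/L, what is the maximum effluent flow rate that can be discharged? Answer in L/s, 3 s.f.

6.0 µg/L = 0.006 mg/L.
27.7 µg/L = 0.0277 mg/L.
Mass balance at complete mixing: C_std·(Q_w + Q_r) = Q_w·C_e + Q_r·C_b.
Rearranging, Q_w = Q_r·(C_std − C_b)/(C_e − C_std) = 1.71·(0.0277 − 0.006) / (0.207 − 0.0277) = 0.207 m³/s.
= 207 L/s.

207 L/s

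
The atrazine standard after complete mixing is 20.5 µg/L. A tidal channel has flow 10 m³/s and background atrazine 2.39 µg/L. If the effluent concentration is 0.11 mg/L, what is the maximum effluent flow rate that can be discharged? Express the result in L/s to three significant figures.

2020 L/s

2.39 µg/L = 0.00239 mg/L.
20.5 µg/L = 0.0205 mg/L.
Mass balance at complete mixing: C_std·(Q_w + Q_r) = Q_w·C_e + Q_r·C_b.
Rearranging, Q_w = Q_r·(C_std − C_b)/(C_e − C_std) = 10·(0.0205 − 0.00239) / (0.11 − 0.0205) = 2.023 m³/s.
= 2023 L/s.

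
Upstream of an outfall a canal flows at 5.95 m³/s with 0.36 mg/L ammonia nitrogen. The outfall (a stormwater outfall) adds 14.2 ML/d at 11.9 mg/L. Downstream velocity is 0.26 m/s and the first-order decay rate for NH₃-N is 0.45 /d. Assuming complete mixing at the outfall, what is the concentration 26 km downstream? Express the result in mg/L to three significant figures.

14.2 ML/d = 0.1644 m³/s.
After complete mixing, C₀ = (0.1644·11.9 + 5.95·0.36) / 6.114 = 0.6702 mg/L.
Travel time t = 2.6e+04 m / 0.26 m/s = 1e+05 s = 1.157 d.
C = 0.6702·exp(−0.45·1.157) = 0.6702·0.594 = 0.3981 mg/L.

0.398 mg/L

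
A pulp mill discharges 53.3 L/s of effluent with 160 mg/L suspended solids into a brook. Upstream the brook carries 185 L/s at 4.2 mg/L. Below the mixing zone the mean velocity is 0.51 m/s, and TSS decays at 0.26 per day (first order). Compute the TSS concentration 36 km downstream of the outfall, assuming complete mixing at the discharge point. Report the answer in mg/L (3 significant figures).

53.3 L/s = 0.0533 m³/s.
185 L/s = 0.185 m³/s.
After complete mixing, C₀ = (0.0533·160 + 0.185·4.2) / 0.2383 = 39.05 mg/L.
Travel time t = 3.6e+04 m / 0.51 m/s = 7.059e+04 s = 0.817 d.
C = 39.05·exp(−0.26·0.817) = 39.05·0.8086 = 31.57 mg/L.

31.6 mg/L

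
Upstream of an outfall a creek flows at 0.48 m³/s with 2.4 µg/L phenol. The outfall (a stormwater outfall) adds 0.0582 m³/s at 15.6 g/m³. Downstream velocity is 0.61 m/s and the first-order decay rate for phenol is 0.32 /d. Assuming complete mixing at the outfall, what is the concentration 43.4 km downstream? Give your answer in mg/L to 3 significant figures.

1.30 mg/L

2.4 µg/L = 0.0024 mg/L.
After complete mixing, C₀ = (0.0582·15.6 + 0.48·0.0024) / 0.5382 = 1.689 mg/L.
Travel time t = 4.34e+04 m / 0.61 m/s = 7.115e+04 s = 0.8235 d.
C = 1.689·exp(−0.32·0.8235) = 1.689·0.7684 = 1.298 mg/L.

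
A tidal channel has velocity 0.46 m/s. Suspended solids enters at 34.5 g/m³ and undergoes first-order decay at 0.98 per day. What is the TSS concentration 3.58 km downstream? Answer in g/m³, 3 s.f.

Travel time t = 3.58 km / 0.46 m/s = 3580/0.46 = 7783 s = 0.09008 d.
First-order decay: C = 34.5·exp(−0.98·0.09008) = 34.5·0.9155 = 31.59 g/m³.

31.6 g/m³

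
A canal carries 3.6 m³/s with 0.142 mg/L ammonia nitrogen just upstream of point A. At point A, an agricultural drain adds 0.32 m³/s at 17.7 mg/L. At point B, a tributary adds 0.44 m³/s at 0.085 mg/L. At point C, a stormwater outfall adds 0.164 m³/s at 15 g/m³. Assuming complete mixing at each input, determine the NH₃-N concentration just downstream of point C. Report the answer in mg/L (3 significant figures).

After input A: C = (3.6·0.142 + 0.32·17.7) / 3.92 = 1.575 mg/L.
After input B: C = (3.92·1.575 + 0.44·0.085) / 4.36 = 1.425 mg/L.
After input C: C = (4.36·1.425 + 0.164·15) / 4.524 = 1.917 mg/L.

1.92 mg/L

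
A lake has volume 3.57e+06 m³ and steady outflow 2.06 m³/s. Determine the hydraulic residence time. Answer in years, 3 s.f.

0.0549 yr

Q = 2.06 m³/s × 3.156e+07 s/yr = 6.501e+07 m³/yr.
Hydraulic residence time τ = V/Q = 3.57e+06/6.501e+07 = 0.05492 yr.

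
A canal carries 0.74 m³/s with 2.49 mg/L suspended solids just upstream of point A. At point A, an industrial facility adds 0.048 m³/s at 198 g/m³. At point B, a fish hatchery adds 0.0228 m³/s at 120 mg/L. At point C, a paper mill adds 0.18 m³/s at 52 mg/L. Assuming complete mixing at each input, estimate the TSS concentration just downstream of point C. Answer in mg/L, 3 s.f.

23.7 mg/L

After input A: C = (0.74·2.49 + 0.048·198) / 0.788 = 14.4 mg/L.
After input B: C = (0.788·14.4 + 0.0228·120) / 0.8108 = 17.37 mg/L.
After input C: C = (0.8108·17.37 + 0.18·52) / 0.9908 = 23.66 mg/L.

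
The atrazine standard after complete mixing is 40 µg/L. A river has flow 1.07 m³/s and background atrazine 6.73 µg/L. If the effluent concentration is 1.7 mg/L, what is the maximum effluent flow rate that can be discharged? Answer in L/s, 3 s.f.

6.73 µg/L = 0.00673 mg/L.
40 µg/L = 0.04 mg/L.
Mass balance at complete mixing: C_std·(Q_w + Q_r) = Q_w·C_e + Q_r·C_b.
Rearranging, Q_w = Q_r·(C_std − C_b)/(C_e − C_std) = 1.07·(0.04 − 0.00673) / (1.7 − 0.04) = 0.02145 m³/s.
= 21.45 L/s.

21.4 L/s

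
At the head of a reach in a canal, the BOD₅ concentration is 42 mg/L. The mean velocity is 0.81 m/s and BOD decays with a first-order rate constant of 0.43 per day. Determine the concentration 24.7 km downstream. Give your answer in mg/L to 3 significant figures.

36.1 mg/L

Travel time t = 24.7 km / 0.81 m/s = 2.47e+04/0.81 = 3.049e+04 s = 0.3529 d.
First-order decay: C = 42·exp(−0.43·0.3529) = 42·0.8592 = 36.09 mg/L.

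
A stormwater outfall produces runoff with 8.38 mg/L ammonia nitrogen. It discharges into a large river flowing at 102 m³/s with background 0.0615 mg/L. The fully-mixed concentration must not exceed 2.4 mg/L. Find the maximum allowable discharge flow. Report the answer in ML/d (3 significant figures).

3450 ML/d

Mass balance at complete mixing: C_std·(Q_w + Q_r) = Q_w·C_e + Q_r·C_b.
Rearranging, Q_w = Q_r·(C_std − C_b)/(C_e − C_std) = 102·(2.4 − 0.0615) / (8.38 − 2.4) = 39.89 m³/s.
= 3446 ML/d.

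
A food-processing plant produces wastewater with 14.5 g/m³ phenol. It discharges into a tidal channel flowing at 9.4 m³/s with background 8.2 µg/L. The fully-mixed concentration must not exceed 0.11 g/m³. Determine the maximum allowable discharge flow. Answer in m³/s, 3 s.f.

0.0665 m³/s

8.2 µg/L = 0.0082 mg/L.
Mass balance at complete mixing: C_std·(Q_w + Q_r) = Q_w·C_e + Q_r·C_b.
Rearranging, Q_w = Q_r·(C_std − C_b)/(C_e − C_std) = 9.4·(0.11 − 0.0082) / (14.5 − 0.11) = 0.0665 m³/s.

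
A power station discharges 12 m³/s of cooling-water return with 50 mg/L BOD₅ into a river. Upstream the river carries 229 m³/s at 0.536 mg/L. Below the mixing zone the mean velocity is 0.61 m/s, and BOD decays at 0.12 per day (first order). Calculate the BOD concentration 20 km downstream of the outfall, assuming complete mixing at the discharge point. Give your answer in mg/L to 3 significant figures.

After complete mixing, C₀ = (12·50 + 229·0.536) / 241 = 2.999 mg/L.
Travel time t = 2e+04 m / 0.61 m/s = 3.279e+04 s = 0.3795 d.
C = 2.999·exp(−0.12·0.3795) = 2.999·0.9555 = 2.865 mg/L.

2.87 mg/L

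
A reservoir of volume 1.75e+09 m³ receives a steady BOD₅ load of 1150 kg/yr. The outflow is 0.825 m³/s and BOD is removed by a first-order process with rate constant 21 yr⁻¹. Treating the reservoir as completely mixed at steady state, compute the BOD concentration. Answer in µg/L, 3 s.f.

Outflow Q = 0.825 m³/s × 3.156e+07 s/yr = 2.604e+07 m³/yr.
Steady-state CSTR mass balance: W = Q·C + k·V·C, so C = W/(Q + kV).
Q + kV = 2.604e+07 + 21·1.75e+09 = 3.678e+10 m³/yr.
C = 1150/3.678e+10 = 3.127e-08 kg/m³ = 3.127e-05 mg/L = 0.03127 µg/L.

0.0313 µg/L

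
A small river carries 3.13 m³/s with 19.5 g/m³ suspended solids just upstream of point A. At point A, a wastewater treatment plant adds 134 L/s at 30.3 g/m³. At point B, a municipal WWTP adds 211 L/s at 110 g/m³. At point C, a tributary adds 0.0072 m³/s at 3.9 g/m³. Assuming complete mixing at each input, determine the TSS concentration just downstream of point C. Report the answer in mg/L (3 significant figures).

134 L/s = 0.134 m³/s.
After input A: C = (3.13·19.5 + 0.134·30.3) / 3.264 = 19.94 mg/L.
211 L/s = 0.211 m³/s.
After input B: C = (3.264·19.94 + 0.211·110) / 3.475 = 25.41 mg/L.
After input C: C = (3.475·25.41 + 0.0072·3.9) / 3.482 = 25.37 mg/L.

25.4 mg/L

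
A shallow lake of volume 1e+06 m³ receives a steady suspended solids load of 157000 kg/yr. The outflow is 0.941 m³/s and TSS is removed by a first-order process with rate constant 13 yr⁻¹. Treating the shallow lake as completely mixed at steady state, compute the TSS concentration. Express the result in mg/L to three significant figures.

3.68 mg/L

Outflow Q = 0.941 m³/s × 3.156e+07 s/yr = 2.97e+07 m³/yr.
Steady-state CSTR mass balance: W = Q·C + k·V·C, so C = W/(Q + kV).
Q + kV = 2.97e+07 + 13·1e+06 = 4.27e+07 m³/yr.
C = 157000/4.27e+07 = 0.003677 kg/m³ = 3.677 mg/L.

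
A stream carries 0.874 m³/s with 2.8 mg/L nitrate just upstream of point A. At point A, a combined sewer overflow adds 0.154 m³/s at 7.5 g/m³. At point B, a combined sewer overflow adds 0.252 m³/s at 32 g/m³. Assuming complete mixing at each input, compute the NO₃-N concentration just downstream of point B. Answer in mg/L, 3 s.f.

9.11 mg/L

After input A: C = (0.874·2.8 + 0.154·7.5) / 1.028 = 3.504 mg/L.
After input B: C = (1.028·3.504 + 0.252·32) / 1.28 = 9.114 mg/L.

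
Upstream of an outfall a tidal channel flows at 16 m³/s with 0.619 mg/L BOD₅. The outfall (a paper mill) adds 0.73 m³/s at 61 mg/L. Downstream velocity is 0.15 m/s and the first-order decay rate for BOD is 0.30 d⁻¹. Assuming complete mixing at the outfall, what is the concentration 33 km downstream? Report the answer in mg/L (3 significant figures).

After complete mixing, C₀ = (0.73·61 + 16·0.619) / 16.73 = 3.254 mg/L.
Travel time t = 3.3e+04 m / 0.15 m/s = 2.2e+05 s = 2.546 d.
C = 3.254·exp(−0.30·2.546) = 3.254·0.4659 = 1.516 mg/L.

1.52 mg/L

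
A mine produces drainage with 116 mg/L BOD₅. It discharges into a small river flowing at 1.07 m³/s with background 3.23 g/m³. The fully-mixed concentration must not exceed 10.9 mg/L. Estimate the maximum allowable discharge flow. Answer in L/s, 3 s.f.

78.1 L/s

Mass balance at complete mixing: C_std·(Q_w + Q_r) = Q_w·C_e + Q_r·C_b.
Rearranging, Q_w = Q_r·(C_std − C_b)/(C_e − C_std) = 1.07·(10.9 − 3.23) / (116 − 10.9) = 0.07809 m³/s.
= 78.09 L/s.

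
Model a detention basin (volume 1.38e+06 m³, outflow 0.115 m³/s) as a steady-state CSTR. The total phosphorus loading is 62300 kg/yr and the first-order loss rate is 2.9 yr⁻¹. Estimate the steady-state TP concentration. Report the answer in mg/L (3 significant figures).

8.16 mg/L

Outflow Q = 0.115 m³/s × 3.156e+07 s/yr = 3.629e+06 m³/yr.
Steady-state CSTR mass balance: W = Q·C + k·V·C, so C = W/(Q + kV).
Q + kV = 3.629e+06 + 2.9·1.38e+06 = 7.631e+06 m³/yr.
C = 62300/7.631e+06 = 0.008164 kg/m³ = 8.164 mg/L.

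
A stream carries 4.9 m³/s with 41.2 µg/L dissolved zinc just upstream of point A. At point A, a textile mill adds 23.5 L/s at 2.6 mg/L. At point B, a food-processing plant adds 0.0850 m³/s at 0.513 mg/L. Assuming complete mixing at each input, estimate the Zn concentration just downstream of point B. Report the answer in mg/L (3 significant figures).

0.0612 mg/L

41.2 µg/L = 0.0412 mg/L.
23.5 L/s = 0.0235 m³/s.
After input A: C = (4.9·0.0412 + 0.0235·2.6) / 4.924 = 0.05341 mg/L.
After input B: C = (4.924·0.05341 + 0.085·0.513) / 5.009 = 0.06121 mg/L.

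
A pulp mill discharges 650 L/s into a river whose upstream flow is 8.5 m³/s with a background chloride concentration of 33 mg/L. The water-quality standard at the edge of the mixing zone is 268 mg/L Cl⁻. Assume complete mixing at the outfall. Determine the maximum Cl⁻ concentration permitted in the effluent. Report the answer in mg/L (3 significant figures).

3340 mg/L

650 L/s = 0.65 m³/s.
Mass balance: 268·9.15 = 0.65·Cₑ + 8.5·33.
Cₑ = (2452 − 280.5) / 0.65 = 3341 mg/L.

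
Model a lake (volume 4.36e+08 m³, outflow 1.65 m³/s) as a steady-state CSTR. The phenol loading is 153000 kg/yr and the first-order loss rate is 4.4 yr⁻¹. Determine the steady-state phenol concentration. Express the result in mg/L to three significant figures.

Outflow Q = 1.65 m³/s × 3.156e+07 s/yr = 5.207e+07 m³/yr.
Steady-state CSTR mass balance: W = Q·C + k·V·C, so C = W/(Q + kV).
Q + kV = 5.207e+07 + 4.4·4.36e+08 = 1.97e+09 m³/yr.
C = 153000/1.97e+09 = 7.765e-05 kg/m³ = 0.07765 mg/L.

0.0776 mg/L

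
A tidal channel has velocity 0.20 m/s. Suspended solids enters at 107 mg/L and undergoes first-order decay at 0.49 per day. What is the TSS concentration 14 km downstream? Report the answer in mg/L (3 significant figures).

Travel time t = 14 km / 0.20 m/s = 1.4e+04/0.20 = 7e+04 s = 0.8102 d.
First-order decay: C = 107·exp(−0.49·0.8102) = 107·0.6723 = 71.94 mg/L.

71.9 mg/L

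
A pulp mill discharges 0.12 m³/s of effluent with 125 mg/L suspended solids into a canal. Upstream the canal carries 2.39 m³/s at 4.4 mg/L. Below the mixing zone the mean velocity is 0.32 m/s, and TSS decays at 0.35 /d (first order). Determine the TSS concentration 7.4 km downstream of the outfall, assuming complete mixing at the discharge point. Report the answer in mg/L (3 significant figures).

After complete mixing, C₀ = (0.12·125 + 2.39·4.4) / 2.51 = 10.17 mg/L.
Travel time t = 7400 m / 0.32 m/s = 2.312e+04 s = 0.2677 d.
C = 10.17·exp(−0.35·0.2677) = 10.17·0.9106 = 9.257 mg/L.

9.26 mg/L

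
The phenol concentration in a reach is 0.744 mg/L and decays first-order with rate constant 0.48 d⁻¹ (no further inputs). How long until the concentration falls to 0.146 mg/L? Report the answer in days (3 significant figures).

t = ln(C₀/C)/k = ln(0.744/0.146)/0.48 = 1.628/0.48 = 3.393 d.

3.39 d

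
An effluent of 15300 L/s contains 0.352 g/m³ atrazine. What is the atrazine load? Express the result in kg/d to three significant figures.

465 kg/d

15300 L/s = 15.3 m³/s.
Mass flux = Q·C = 15.3 m³/s × 0.352 g/m³ = 5.386 g/s.
= 5.386 g/s × 86.4 = 465.3 kg/d.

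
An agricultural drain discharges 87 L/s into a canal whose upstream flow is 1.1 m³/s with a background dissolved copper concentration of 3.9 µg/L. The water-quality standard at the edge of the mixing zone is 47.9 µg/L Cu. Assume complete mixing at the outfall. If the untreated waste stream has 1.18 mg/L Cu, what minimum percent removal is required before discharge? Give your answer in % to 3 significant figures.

48.8 %

87 L/s = 0.087 m³/s.
3.9 µg/L = 0.0039 mg/L.
47.9 µg/L = 0.0479 mg/L.
Mass balance: 0.0479·1.187 = 0.087·Cₑ + 1.1·0.0039.
Cₑ = (0.05686 − 0.00429) / 0.087 = 0.6042 mg/L.
Required removal = 1 − 0.6042/1.18 = 48.79 %.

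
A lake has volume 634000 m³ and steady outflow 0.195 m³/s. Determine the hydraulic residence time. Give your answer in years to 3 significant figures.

0.103 yr

Q = 0.195 m³/s × 3.156e+07 s/yr = 6.154e+06 m³/yr.
Hydraulic residence time τ = V/Q = 634000/6.154e+06 = 0.103 yr.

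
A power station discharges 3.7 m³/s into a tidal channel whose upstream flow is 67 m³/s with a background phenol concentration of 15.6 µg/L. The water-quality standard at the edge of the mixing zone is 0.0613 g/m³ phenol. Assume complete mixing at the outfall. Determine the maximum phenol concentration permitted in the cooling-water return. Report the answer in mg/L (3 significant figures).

15.6 µg/L = 0.0156 mg/L.
Mass balance: 0.0613·70.7 = 3.7·Cₑ + 67·0.0156.
Cₑ = (4.334 − 1.045) / 3.7 = 0.8888 mg/L.

0.889 mg/L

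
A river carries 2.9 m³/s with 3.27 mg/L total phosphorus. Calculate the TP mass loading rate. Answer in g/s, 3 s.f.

9.48 g/s

Mass flux = Q·C = 2.9 m³/s × 3.27 g/m³ = 9.483 g/s.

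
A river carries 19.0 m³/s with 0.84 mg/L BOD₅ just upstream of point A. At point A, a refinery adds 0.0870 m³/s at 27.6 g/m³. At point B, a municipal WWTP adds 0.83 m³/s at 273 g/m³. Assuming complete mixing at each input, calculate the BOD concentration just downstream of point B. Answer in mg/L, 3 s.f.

12.3 mg/L

After input A: C = (19·0.84 + 0.087·27.6) / 19.09 = 0.962 mg/L.
After input B: C = (19.09·0.962 + 0.83·273) / 19.92 = 12.3 mg/L.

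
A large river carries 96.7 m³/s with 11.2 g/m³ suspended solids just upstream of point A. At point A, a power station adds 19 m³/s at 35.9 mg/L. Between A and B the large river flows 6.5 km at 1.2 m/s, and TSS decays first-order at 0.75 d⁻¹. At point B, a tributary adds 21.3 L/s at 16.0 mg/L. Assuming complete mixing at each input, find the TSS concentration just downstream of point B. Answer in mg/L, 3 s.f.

14.6 mg/L

After input A: C = (96.7·11.2 + 19·35.9) / 115.7 = 15.26 mg/L.
Over the 6.5 km reach to input B (t = 5417 s = 0.06269 d), decay gives C = 15.26·exp(−0.75·0.06269) = 14.56 mg/L.
21.3 L/s = 0.0213 m³/s.
After input B: C = (115.7·14.56 + 0.0213·16) / 115.7 = 14.56 mg/L.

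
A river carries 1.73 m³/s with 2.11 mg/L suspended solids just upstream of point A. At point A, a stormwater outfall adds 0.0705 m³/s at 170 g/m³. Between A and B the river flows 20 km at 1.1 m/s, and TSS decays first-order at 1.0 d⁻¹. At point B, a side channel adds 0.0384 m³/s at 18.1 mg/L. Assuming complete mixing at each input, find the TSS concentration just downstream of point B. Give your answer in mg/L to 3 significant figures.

7.27 mg/L

After input A: C = (1.73·2.11 + 0.0705·170) / 1.8 = 8.684 mg/L.
Over the 20 km reach to input B (t = 1.818e+04 s = 0.2104 d), decay gives C = 8.684·exp(−1.0·0.2104) = 7.036 mg/L.
After input B: C = (1.8·7.036 + 0.0384·18.1) / 1.839 = 7.267 mg/L.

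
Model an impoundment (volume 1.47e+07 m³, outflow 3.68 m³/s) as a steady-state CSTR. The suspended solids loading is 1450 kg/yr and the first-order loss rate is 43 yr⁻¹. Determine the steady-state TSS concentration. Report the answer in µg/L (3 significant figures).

Outflow Q = 3.68 m³/s × 3.156e+07 s/yr = 1.161e+08 m³/yr.
Steady-state CSTR mass balance: W = Q·C + k·V·C, so C = W/(Q + kV).
Q + kV = 1.161e+08 + 43·1.47e+07 = 7.482e+08 m³/yr.
C = 1450/7.482e+08 = 1.938e-06 kg/m³ = 0.001938 mg/L = 1.938 µg/L.

1.94 µg/L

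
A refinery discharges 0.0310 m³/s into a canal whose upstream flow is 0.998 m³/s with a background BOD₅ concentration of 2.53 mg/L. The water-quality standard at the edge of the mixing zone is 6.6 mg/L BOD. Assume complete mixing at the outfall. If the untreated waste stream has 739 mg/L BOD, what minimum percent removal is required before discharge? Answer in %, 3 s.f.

81.4 %

Mass balance: 6.6·1.029 = 0.031·Cₑ + 0.998·2.53.
Cₑ = (6.791 − 2.525) / 0.031 = 137.6 mg/L.
Required removal = 1 − 137.6/739 = 81.38 %.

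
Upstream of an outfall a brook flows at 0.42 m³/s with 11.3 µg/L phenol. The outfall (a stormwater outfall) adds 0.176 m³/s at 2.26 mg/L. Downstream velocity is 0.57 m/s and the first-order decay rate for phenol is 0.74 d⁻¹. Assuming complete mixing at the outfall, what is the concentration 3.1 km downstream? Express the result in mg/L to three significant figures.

11.3 µg/L = 0.0113 mg/L.
After complete mixing, C₀ = (0.176·2.26 + 0.42·0.0113) / 0.596 = 0.6753 mg/L.
Travel time t = 3100 m / 0.57 m/s = 5439 s = 0.06295 d.
C = 0.6753·exp(−0.74·0.06295) = 0.6753·0.9545 = 0.6446 mg/L.

0.645 mg/L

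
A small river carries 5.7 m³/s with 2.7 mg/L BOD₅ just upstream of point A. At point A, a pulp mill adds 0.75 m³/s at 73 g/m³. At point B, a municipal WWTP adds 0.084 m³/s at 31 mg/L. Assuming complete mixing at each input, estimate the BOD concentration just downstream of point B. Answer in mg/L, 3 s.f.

11.1 mg/L

After input A: C = (5.7·2.7 + 0.75·73) / 6.45 = 10.87 mg/L.
After input B: C = (6.45·10.87 + 0.084·31) / 6.534 = 11.13 mg/L.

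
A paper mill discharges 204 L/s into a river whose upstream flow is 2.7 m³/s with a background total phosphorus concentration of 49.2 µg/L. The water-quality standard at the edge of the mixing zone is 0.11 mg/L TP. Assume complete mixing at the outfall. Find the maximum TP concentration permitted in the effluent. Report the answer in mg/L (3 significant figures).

204 L/s = 0.204 m³/s.
49.2 µg/L = 0.0492 mg/L.
Mass balance: 0.11·2.904 = 0.204·Cₑ + 2.7·0.0492.
Cₑ = (0.3194 − 0.1328) / 0.204 = 0.9147 mg/L.

0.915 mg/L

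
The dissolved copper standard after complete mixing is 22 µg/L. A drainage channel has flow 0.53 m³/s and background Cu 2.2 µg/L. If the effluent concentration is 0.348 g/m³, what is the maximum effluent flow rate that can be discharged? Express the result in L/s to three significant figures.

2.2 µg/L = 0.0022 mg/L.
22 µg/L = 0.022 mg/L.
Mass balance at complete mixing: C_std·(Q_w + Q_r) = Q_w·C_e + Q_r·C_b.
Rearranging, Q_w = Q_r·(C_std − C_b)/(C_e − C_std) = 0.53·(0.022 − 0.0022) / (0.348 − 0.022) = 0.03219 m³/s.
= 32.19 L/s.

32.2 L/s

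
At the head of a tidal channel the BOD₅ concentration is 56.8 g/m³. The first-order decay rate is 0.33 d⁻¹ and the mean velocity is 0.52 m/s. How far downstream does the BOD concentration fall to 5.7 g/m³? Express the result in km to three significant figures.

313 km

From C = C₀·e^(−kt), t = ln(C₀/C)/k = ln(56.8/5.7)/0.33 = 2.299/0.33 = 6.967 d.
Distance = v·t = 0.52 m/s × 6.019e+05 s = 3.13e+05 m = 313 km.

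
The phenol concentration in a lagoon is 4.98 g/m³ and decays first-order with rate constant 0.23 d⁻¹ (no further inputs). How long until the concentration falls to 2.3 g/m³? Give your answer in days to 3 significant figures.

3.36 d

t = ln(C₀/C)/k = ln(4.98/2.3)/0.23 = 0.7725/0.23 = 3.359 d.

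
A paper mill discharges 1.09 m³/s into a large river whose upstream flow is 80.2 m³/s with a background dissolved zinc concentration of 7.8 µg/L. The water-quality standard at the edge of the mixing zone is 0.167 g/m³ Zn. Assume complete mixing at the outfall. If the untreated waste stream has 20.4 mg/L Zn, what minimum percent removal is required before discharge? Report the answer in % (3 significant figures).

7.8 µg/L = 0.0078 mg/L.
Mass balance: 0.167·81.29 = 1.09·Cₑ + 80.2·0.0078.
Cₑ = (13.58 − 0.6256) / 1.09 = 11.88 mg/L.
Required removal = 1 − 11.88/20.4 = 41.76 %.

41.8 %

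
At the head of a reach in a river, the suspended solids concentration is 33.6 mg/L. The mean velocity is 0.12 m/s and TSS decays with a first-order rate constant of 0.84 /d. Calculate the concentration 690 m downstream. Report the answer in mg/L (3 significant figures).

31.8 mg/L

Travel time t = 690 m / 0.12 m/s = 690/0.12 = 5750 s = 0.06655 d.
First-order decay: C = 33.6·exp(−0.84·0.06655) = 33.6·0.9456 = 31.77 mg/L.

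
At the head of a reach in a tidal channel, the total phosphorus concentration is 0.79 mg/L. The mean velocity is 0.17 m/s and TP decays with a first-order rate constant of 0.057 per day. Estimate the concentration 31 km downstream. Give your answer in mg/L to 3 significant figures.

Travel time t = 31 km / 0.17 m/s = 3.1e+04/0.17 = 1.824e+05 s = 2.111 d.
First-order decay: C = 0.79·exp(−0.057·2.111) = 0.79·0.8867 = 0.7005 mg/L.

0.700 mg/L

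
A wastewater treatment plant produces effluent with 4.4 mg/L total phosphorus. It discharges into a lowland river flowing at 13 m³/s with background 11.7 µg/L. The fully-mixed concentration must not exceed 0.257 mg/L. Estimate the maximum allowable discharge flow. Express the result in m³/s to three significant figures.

0.770 m³/s

11.7 µg/L = 0.0117 mg/L.
Mass balance at complete mixing: C_std·(Q_w + Q_r) = Q_w·C_e + Q_r·C_b.
Rearranging, Q_w = Q_r·(C_std − C_b)/(C_e − C_std) = 13·(0.257 − 0.0117) / (4.4 − 0.257) = 0.7697 m³/s.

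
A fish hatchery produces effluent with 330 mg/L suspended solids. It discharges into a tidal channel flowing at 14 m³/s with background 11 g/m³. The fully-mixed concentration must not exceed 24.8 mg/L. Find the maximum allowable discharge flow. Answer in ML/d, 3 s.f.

Mass balance at complete mixing: C_std·(Q_w + Q_r) = Q_w·C_e + Q_r·C_b.
Rearranging, Q_w = Q_r·(C_std − C_b)/(C_e − C_std) = 14·(24.8 − 11) / (330 − 24.8) = 0.633 m³/s.
= 54.69 ML/d.

54.7 ML/d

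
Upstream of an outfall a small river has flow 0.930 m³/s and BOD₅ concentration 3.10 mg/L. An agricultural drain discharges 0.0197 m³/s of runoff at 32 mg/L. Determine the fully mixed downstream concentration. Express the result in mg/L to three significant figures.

3.70 mg/L

Flow-weighted mixing gives C = (0.0197·32 + 0.93·3.1) / (0.0197 + 0.93) = 3.513/0.9497 = 3.699 mg/L.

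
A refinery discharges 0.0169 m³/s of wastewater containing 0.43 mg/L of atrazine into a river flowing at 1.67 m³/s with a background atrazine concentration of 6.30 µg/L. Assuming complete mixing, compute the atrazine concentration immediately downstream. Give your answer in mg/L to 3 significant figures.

6.30 µg/L = 0.0063 mg/L.
Conservation of mass across the mixing zone: C = (0.0169·0.43 + 1.67·0.0063) / (0.0169 + 1.67) = 0.01779/1.687 = 0.01054 mg/L.

0.0105 mg/L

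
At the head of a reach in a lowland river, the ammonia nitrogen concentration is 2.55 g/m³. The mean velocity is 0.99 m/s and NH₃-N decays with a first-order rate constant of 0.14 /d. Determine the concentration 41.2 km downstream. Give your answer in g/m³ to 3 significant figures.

Travel time t = 41.2 km / 0.99 m/s = 4.12e+04/0.99 = 4.162e+04 s = 0.4817 d.
First-order decay: C = 2.55·exp(−0.14·0.4817) = 2.55·0.9348 = 2.384 g/m³.

2.38 g/m³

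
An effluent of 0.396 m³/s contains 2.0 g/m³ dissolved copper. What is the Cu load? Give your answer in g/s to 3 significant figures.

0.792 g/s

Mass flux = Q·C = 0.396 m³/s × 2 g/m³ = 0.792 g/s.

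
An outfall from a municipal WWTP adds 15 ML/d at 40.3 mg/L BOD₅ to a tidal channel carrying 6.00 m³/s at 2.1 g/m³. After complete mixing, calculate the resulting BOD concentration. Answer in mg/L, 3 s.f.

15 ML/d = 0.1736 m³/s.
Flow-weighted mixing gives C = (0.1736·40.3 + 6·2.1) / (0.1736 + 6) = 19.6/6.174 = 3.174 mg/L.

3.17 mg/L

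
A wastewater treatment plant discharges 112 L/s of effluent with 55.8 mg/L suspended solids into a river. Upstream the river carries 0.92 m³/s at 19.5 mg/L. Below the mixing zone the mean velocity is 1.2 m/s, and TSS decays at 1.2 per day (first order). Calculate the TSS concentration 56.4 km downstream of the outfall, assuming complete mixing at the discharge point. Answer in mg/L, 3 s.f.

112 L/s = 0.112 m³/s.
After complete mixing, C₀ = (0.112·55.8 + 0.92·19.5) / 1.032 = 23.44 mg/L.
Travel time t = 5.64e+04 m / 1.2 m/s = 4.7e+04 s = 0.544 d.
C = 23.44·exp(−1.2·0.544) = 23.44·0.5206 = 12.2 mg/L.

12.2 mg/L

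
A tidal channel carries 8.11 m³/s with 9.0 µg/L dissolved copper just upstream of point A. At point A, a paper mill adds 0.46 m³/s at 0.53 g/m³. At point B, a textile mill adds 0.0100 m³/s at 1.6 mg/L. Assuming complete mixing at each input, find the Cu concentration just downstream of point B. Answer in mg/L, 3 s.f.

9.0 µg/L = 0.009 mg/L.
After input A: C = (8.11·0.009 + 0.46·0.53) / 8.57 = 0.03696 mg/L.
After input B: C = (8.57·0.03696 + 0.01·1.6) / 8.58 = 0.03879 mg/L.

0.0388 mg/L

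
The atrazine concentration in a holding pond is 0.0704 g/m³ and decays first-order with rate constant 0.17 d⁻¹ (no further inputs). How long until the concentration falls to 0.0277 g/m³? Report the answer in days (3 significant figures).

5.49 d

t = ln(C₀/C)/k = ln(0.0704/0.0277)/0.17 = 0.9328/0.17 = 5.487 d.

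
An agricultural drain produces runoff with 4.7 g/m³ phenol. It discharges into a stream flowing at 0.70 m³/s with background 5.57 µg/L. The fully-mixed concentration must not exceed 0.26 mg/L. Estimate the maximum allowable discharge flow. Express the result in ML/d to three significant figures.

3.47 ML/d

5.57 µg/L = 0.00557 mg/L.
Mass balance at complete mixing: C_std·(Q_w + Q_r) = Q_w·C_e + Q_r·C_b.
Rearranging, Q_w = Q_r·(C_std − C_b)/(C_e − C_std) = 0.70·(0.26 − 0.00557) / (4.7 − 0.26) = 0.04011 m³/s.
= 3.466 ML/d.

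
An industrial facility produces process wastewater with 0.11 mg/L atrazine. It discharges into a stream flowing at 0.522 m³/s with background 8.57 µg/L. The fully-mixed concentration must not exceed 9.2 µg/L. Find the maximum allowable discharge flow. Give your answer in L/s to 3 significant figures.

3.26 L/s

8.57 µg/L = 0.00857 mg/L.
9.2 µg/L = 0.0092 mg/L.
Mass balance at complete mixing: C_std·(Q_w + Q_r) = Q_w·C_e + Q_r·C_b.
Rearranging, Q_w = Q_r·(C_std − C_b)/(C_e − C_std) = 0.522·(0.0092 − 0.00857) / (0.11 − 0.0092) = 0.003262 m³/s.
= 3.262 L/s.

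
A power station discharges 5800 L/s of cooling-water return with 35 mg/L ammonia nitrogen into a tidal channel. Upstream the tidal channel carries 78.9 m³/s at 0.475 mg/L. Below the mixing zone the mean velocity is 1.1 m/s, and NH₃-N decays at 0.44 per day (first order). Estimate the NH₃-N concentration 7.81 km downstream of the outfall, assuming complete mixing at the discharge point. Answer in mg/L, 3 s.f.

5800 L/s = 5.8 m³/s.
After complete mixing, C₀ = (5.8·35 + 78.9·0.475) / 84.7 = 2.839 mg/L.
Travel time t = 7810 m / 1.1 m/s = 7100 s = 0.08218 d.
C = 2.839·exp(−0.44·0.08218) = 2.839·0.9645 = 2.738 mg/L.

2.74 mg/L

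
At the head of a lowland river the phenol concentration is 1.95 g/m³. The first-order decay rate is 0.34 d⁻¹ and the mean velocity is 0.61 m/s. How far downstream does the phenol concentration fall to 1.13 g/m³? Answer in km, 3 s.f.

84.6 km

From C = C₀·e^(−kt), t = ln(C₀/C)/k = ln(1.95/1.13)/0.34 = 0.5456/0.34 = 1.605 d.
Distance = v·t = 0.61 m/s × 1.386e+05 s = 8.458e+04 m = 84.58 km.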